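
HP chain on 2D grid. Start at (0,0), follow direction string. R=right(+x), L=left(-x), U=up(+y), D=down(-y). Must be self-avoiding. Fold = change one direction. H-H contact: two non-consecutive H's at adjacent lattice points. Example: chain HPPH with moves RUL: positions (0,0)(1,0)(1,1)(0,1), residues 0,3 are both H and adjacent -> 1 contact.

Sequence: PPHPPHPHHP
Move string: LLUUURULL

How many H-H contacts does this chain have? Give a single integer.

Positions: [(0, 0), (-1, 0), (-2, 0), (-2, 1), (-2, 2), (-2, 3), (-1, 3), (-1, 4), (-2, 4), (-3, 4)]
H-H contact: residue 5 @(-2,3) - residue 8 @(-2, 4)

Answer: 1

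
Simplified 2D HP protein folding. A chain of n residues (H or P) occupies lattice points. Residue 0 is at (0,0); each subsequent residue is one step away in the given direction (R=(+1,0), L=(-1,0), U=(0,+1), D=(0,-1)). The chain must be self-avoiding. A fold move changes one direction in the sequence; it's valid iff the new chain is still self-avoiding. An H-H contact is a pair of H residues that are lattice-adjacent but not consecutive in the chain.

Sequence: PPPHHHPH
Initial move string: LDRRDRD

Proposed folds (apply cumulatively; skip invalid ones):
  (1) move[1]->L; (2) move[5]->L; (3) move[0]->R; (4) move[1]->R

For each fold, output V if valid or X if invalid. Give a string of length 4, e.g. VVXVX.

Answer: XVVV

Derivation:
Initial: LDRRDRD -> [(0, 0), (-1, 0), (-1, -1), (0, -1), (1, -1), (1, -2), (2, -2), (2, -3)]
Fold 1: move[1]->L => LLRRDRD INVALID (collision), skipped
Fold 2: move[5]->L => LDRRDLD VALID
Fold 3: move[0]->R => RDRRDLD VALID
Fold 4: move[1]->R => RRRRDLD VALID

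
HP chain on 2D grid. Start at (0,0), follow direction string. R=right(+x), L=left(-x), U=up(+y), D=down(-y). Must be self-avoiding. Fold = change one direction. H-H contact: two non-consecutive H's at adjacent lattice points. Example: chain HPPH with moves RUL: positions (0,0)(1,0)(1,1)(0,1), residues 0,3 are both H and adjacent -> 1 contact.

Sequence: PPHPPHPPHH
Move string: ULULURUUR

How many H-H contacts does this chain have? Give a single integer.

Answer: 0

Derivation:
Positions: [(0, 0), (0, 1), (-1, 1), (-1, 2), (-2, 2), (-2, 3), (-1, 3), (-1, 4), (-1, 5), (0, 5)]
No H-H contacts found.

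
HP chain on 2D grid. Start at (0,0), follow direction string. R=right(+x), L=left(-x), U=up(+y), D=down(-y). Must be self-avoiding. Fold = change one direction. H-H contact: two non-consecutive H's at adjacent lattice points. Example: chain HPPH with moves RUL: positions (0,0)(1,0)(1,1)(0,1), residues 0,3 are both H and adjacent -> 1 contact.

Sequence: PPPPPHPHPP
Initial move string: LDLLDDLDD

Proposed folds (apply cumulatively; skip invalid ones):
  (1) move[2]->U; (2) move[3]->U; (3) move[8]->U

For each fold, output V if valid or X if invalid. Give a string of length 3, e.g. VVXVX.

Initial: LDLLDDLDD -> [(0, 0), (-1, 0), (-1, -1), (-2, -1), (-3, -1), (-3, -2), (-3, -3), (-4, -3), (-4, -4), (-4, -5)]
Fold 1: move[2]->U => LDULDDLDD INVALID (collision), skipped
Fold 2: move[3]->U => LDLUDDLDD INVALID (collision), skipped
Fold 3: move[8]->U => LDLLDDLDU INVALID (collision), skipped

Answer: XXX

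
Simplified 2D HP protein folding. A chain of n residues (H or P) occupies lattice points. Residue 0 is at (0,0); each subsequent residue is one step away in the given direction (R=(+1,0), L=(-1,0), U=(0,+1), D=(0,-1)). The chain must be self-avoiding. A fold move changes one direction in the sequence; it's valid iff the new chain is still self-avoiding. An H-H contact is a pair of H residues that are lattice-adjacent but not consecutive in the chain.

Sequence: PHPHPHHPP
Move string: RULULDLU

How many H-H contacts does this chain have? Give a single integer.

Answer: 1

Derivation:
Positions: [(0, 0), (1, 0), (1, 1), (0, 1), (0, 2), (-1, 2), (-1, 1), (-2, 1), (-2, 2)]
H-H contact: residue 3 @(0,1) - residue 6 @(-1, 1)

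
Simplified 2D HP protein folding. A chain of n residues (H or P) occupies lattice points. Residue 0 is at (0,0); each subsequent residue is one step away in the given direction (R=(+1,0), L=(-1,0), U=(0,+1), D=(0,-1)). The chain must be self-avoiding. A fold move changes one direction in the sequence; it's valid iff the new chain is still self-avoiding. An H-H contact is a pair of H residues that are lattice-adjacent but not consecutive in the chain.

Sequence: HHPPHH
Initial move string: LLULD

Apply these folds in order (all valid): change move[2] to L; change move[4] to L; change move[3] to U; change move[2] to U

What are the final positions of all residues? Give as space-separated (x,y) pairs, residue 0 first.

Initial moves: LLULD
Fold: move[2]->L => LLLLD (positions: [(0, 0), (-1, 0), (-2, 0), (-3, 0), (-4, 0), (-4, -1)])
Fold: move[4]->L => LLLLL (positions: [(0, 0), (-1, 0), (-2, 0), (-3, 0), (-4, 0), (-5, 0)])
Fold: move[3]->U => LLLUL (positions: [(0, 0), (-1, 0), (-2, 0), (-3, 0), (-3, 1), (-4, 1)])
Fold: move[2]->U => LLUUL (positions: [(0, 0), (-1, 0), (-2, 0), (-2, 1), (-2, 2), (-3, 2)])

Answer: (0,0) (-1,0) (-2,0) (-2,1) (-2,2) (-3,2)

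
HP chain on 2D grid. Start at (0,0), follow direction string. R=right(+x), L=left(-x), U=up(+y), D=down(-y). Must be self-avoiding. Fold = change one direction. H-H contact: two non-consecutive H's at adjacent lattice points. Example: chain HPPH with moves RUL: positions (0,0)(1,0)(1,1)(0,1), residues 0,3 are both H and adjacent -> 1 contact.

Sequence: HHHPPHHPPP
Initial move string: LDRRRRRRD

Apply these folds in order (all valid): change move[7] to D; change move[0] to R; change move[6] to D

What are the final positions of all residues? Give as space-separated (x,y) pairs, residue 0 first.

Answer: (0,0) (1,0) (1,-1) (2,-1) (3,-1) (4,-1) (5,-1) (5,-2) (5,-3) (5,-4)

Derivation:
Initial moves: LDRRRRRRD
Fold: move[7]->D => LDRRRRRDD (positions: [(0, 0), (-1, 0), (-1, -1), (0, -1), (1, -1), (2, -1), (3, -1), (4, -1), (4, -2), (4, -3)])
Fold: move[0]->R => RDRRRRRDD (positions: [(0, 0), (1, 0), (1, -1), (2, -1), (3, -1), (4, -1), (5, -1), (6, -1), (6, -2), (6, -3)])
Fold: move[6]->D => RDRRRRDDD (positions: [(0, 0), (1, 0), (1, -1), (2, -1), (3, -1), (4, -1), (5, -1), (5, -2), (5, -3), (5, -4)])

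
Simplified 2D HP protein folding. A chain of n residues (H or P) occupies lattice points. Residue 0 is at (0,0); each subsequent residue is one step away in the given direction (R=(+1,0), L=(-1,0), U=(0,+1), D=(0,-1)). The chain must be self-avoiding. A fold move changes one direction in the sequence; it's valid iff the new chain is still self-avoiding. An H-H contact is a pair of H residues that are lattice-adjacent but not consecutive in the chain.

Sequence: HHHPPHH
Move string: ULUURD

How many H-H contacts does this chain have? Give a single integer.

Positions: [(0, 0), (0, 1), (-1, 1), (-1, 2), (-1, 3), (0, 3), (0, 2)]
H-H contact: residue 1 @(0,1) - residue 6 @(0, 2)

Answer: 1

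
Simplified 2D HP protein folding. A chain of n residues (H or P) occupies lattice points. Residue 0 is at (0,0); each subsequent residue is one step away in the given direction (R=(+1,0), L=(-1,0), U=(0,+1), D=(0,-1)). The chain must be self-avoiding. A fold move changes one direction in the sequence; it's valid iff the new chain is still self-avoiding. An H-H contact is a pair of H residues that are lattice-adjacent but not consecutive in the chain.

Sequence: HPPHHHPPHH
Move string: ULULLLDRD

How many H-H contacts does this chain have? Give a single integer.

Positions: [(0, 0), (0, 1), (-1, 1), (-1, 2), (-2, 2), (-3, 2), (-4, 2), (-4, 1), (-3, 1), (-3, 0)]
H-H contact: residue 5 @(-3,2) - residue 8 @(-3, 1)

Answer: 1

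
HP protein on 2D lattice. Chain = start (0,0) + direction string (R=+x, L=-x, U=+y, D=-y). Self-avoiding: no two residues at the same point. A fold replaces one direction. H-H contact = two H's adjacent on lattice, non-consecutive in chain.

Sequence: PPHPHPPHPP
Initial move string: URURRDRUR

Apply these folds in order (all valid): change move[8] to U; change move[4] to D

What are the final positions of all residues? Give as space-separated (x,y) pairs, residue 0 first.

Initial moves: URURRDRUR
Fold: move[8]->U => URURRDRUU (positions: [(0, 0), (0, 1), (1, 1), (1, 2), (2, 2), (3, 2), (3, 1), (4, 1), (4, 2), (4, 3)])
Fold: move[4]->D => URURDDRUU (positions: [(0, 0), (0, 1), (1, 1), (1, 2), (2, 2), (2, 1), (2, 0), (3, 0), (3, 1), (3, 2)])

Answer: (0,0) (0,1) (1,1) (1,2) (2,2) (2,1) (2,0) (3,0) (3,1) (3,2)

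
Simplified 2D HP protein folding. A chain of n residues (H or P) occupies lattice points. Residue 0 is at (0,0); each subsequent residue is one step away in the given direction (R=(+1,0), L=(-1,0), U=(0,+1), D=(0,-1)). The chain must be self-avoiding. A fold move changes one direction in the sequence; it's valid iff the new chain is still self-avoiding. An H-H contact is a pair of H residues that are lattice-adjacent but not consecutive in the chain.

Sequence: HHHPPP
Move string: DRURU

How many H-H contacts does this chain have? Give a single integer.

Answer: 0

Derivation:
Positions: [(0, 0), (0, -1), (1, -1), (1, 0), (2, 0), (2, 1)]
No H-H contacts found.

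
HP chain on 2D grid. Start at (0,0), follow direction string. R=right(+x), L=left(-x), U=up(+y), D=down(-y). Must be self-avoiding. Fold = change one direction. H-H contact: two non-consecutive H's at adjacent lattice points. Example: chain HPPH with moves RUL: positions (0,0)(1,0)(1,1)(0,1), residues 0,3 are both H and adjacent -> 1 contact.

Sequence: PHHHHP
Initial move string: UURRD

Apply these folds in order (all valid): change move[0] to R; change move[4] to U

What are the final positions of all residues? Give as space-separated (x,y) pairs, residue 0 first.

Answer: (0,0) (1,0) (1,1) (2,1) (3,1) (3,2)

Derivation:
Initial moves: UURRD
Fold: move[0]->R => RURRD (positions: [(0, 0), (1, 0), (1, 1), (2, 1), (3, 1), (3, 0)])
Fold: move[4]->U => RURRU (positions: [(0, 0), (1, 0), (1, 1), (2, 1), (3, 1), (3, 2)])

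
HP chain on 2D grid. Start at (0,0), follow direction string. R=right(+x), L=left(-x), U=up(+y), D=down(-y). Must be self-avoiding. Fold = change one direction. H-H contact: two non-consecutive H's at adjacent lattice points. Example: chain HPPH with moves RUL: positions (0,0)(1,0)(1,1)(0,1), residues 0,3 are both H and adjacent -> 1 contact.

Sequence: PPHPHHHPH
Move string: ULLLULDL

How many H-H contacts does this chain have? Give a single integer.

Answer: 0

Derivation:
Positions: [(0, 0), (0, 1), (-1, 1), (-2, 1), (-3, 1), (-3, 2), (-4, 2), (-4, 1), (-5, 1)]
No H-H contacts found.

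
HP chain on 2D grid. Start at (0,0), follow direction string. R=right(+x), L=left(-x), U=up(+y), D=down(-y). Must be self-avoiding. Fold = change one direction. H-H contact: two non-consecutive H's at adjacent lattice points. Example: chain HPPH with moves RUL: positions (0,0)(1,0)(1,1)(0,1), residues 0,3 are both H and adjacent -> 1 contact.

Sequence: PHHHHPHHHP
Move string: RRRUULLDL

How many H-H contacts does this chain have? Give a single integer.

Answer: 1

Derivation:
Positions: [(0, 0), (1, 0), (2, 0), (3, 0), (3, 1), (3, 2), (2, 2), (1, 2), (1, 1), (0, 1)]
H-H contact: residue 1 @(1,0) - residue 8 @(1, 1)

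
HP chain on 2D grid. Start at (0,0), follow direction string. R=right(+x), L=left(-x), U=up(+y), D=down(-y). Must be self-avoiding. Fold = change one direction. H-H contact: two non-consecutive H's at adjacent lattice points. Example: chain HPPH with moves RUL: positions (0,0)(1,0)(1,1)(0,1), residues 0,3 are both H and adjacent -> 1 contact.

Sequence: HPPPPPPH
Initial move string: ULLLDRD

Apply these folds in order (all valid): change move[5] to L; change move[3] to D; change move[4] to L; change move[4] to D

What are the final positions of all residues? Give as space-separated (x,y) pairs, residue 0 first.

Initial moves: ULLLDRD
Fold: move[5]->L => ULLLDLD (positions: [(0, 0), (0, 1), (-1, 1), (-2, 1), (-3, 1), (-3, 0), (-4, 0), (-4, -1)])
Fold: move[3]->D => ULLDDLD (positions: [(0, 0), (0, 1), (-1, 1), (-2, 1), (-2, 0), (-2, -1), (-3, -1), (-3, -2)])
Fold: move[4]->L => ULLDLLD (positions: [(0, 0), (0, 1), (-1, 1), (-2, 1), (-2, 0), (-3, 0), (-4, 0), (-4, -1)])
Fold: move[4]->D => ULLDDLD (positions: [(0, 0), (0, 1), (-1, 1), (-2, 1), (-2, 0), (-2, -1), (-3, -1), (-3, -2)])

Answer: (0,0) (0,1) (-1,1) (-2,1) (-2,0) (-2,-1) (-3,-1) (-3,-2)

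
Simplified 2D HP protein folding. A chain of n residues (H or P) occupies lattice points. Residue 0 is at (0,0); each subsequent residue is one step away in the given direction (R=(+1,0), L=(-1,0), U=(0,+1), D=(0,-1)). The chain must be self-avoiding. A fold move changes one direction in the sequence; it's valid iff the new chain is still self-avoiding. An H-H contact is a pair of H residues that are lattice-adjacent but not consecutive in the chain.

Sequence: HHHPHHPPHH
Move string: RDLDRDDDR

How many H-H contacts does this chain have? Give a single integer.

Positions: [(0, 0), (1, 0), (1, -1), (0, -1), (0, -2), (1, -2), (1, -3), (1, -4), (1, -5), (2, -5)]
H-H contact: residue 2 @(1,-1) - residue 5 @(1, -2)

Answer: 1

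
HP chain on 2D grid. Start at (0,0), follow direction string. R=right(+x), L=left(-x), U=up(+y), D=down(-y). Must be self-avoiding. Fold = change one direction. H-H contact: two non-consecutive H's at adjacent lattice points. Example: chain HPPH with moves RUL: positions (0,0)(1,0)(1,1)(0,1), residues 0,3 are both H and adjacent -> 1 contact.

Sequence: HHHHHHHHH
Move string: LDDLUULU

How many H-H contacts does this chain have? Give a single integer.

Answer: 2

Derivation:
Positions: [(0, 0), (-1, 0), (-1, -1), (-1, -2), (-2, -2), (-2, -1), (-2, 0), (-3, 0), (-3, 1)]
H-H contact: residue 1 @(-1,0) - residue 6 @(-2, 0)
H-H contact: residue 2 @(-1,-1) - residue 5 @(-2, -1)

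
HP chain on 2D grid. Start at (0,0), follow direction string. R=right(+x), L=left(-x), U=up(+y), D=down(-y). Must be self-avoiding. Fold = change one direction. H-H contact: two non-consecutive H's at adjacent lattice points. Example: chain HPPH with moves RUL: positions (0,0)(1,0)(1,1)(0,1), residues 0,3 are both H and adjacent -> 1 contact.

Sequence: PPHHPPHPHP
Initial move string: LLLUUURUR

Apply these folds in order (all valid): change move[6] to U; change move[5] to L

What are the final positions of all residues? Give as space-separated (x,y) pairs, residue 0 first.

Initial moves: LLLUUURUR
Fold: move[6]->U => LLLUUUUUR (positions: [(0, 0), (-1, 0), (-2, 0), (-3, 0), (-3, 1), (-3, 2), (-3, 3), (-3, 4), (-3, 5), (-2, 5)])
Fold: move[5]->L => LLLUULUUR (positions: [(0, 0), (-1, 0), (-2, 0), (-3, 0), (-3, 1), (-3, 2), (-4, 2), (-4, 3), (-4, 4), (-3, 4)])

Answer: (0,0) (-1,0) (-2,0) (-3,0) (-3,1) (-3,2) (-4,2) (-4,3) (-4,4) (-3,4)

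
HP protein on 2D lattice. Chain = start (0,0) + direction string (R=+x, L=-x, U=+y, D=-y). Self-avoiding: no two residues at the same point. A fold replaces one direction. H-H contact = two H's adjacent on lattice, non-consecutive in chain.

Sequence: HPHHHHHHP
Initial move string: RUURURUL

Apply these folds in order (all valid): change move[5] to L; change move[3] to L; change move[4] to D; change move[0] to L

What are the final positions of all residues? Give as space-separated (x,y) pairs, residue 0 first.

Initial moves: RUURURUL
Fold: move[5]->L => RUURULUL (positions: [(0, 0), (1, 0), (1, 1), (1, 2), (2, 2), (2, 3), (1, 3), (1, 4), (0, 4)])
Fold: move[3]->L => RUULULUL (positions: [(0, 0), (1, 0), (1, 1), (1, 2), (0, 2), (0, 3), (-1, 3), (-1, 4), (-2, 4)])
Fold: move[4]->D => RUULDLUL (positions: [(0, 0), (1, 0), (1, 1), (1, 2), (0, 2), (0, 1), (-1, 1), (-1, 2), (-2, 2)])
Fold: move[0]->L => LUULDLUL (positions: [(0, 0), (-1, 0), (-1, 1), (-1, 2), (-2, 2), (-2, 1), (-3, 1), (-3, 2), (-4, 2)])

Answer: (0,0) (-1,0) (-1,1) (-1,2) (-2,2) (-2,1) (-3,1) (-3,2) (-4,2)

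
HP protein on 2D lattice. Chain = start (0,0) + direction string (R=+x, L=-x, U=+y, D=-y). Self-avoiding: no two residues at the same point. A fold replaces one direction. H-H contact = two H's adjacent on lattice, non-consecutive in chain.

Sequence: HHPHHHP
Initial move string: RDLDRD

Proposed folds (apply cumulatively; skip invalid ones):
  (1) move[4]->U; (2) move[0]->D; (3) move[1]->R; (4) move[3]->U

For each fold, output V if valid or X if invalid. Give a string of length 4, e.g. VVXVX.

Answer: XVXX

Derivation:
Initial: RDLDRD -> [(0, 0), (1, 0), (1, -1), (0, -1), (0, -2), (1, -2), (1, -3)]
Fold 1: move[4]->U => RDLDUD INVALID (collision), skipped
Fold 2: move[0]->D => DDLDRD VALID
Fold 3: move[1]->R => DRLDRD INVALID (collision), skipped
Fold 4: move[3]->U => DDLURD INVALID (collision), skipped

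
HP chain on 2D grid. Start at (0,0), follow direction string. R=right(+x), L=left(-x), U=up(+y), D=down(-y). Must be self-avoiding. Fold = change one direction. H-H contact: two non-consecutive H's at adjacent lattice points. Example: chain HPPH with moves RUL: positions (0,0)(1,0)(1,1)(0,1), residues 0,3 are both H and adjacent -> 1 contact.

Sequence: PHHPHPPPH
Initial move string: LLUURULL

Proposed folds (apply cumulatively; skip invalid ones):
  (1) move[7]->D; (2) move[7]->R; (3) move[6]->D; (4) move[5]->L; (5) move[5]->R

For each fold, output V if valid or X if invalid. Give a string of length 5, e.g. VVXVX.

Answer: XXXXX

Derivation:
Initial: LLUURULL -> [(0, 0), (-1, 0), (-2, 0), (-2, 1), (-2, 2), (-1, 2), (-1, 3), (-2, 3), (-3, 3)]
Fold 1: move[7]->D => LLUURULD INVALID (collision), skipped
Fold 2: move[7]->R => LLUURULR INVALID (collision), skipped
Fold 3: move[6]->D => LLUURUDL INVALID (collision), skipped
Fold 4: move[5]->L => LLUURLLL INVALID (collision), skipped
Fold 5: move[5]->R => LLUURRLL INVALID (collision), skipped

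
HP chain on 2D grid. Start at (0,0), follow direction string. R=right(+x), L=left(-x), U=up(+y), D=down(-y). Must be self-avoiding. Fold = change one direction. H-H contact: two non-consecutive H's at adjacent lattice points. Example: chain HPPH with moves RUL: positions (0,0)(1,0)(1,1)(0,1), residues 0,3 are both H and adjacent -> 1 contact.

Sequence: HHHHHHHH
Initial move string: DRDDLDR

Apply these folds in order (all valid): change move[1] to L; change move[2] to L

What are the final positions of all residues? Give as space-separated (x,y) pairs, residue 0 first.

Initial moves: DRDDLDR
Fold: move[1]->L => DLDDLDR (positions: [(0, 0), (0, -1), (-1, -1), (-1, -2), (-1, -3), (-2, -3), (-2, -4), (-1, -4)])
Fold: move[2]->L => DLLDLDR (positions: [(0, 0), (0, -1), (-1, -1), (-2, -1), (-2, -2), (-3, -2), (-3, -3), (-2, -3)])

Answer: (0,0) (0,-1) (-1,-1) (-2,-1) (-2,-2) (-3,-2) (-3,-3) (-2,-3)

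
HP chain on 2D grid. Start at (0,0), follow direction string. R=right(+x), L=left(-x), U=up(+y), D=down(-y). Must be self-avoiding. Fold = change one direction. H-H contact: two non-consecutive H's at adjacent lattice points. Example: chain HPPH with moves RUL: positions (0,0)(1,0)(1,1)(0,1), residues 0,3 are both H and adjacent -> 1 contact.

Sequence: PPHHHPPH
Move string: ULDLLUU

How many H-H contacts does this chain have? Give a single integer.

Answer: 0

Derivation:
Positions: [(0, 0), (0, 1), (-1, 1), (-1, 0), (-2, 0), (-3, 0), (-3, 1), (-3, 2)]
No H-H contacts found.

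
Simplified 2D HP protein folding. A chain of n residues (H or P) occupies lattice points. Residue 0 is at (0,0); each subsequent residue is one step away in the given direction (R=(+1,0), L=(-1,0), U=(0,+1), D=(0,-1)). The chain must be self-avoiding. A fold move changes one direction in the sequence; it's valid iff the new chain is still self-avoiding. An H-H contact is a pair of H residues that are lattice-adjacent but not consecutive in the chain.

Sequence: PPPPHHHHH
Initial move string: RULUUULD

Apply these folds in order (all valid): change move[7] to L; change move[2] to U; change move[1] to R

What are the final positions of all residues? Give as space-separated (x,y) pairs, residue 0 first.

Answer: (0,0) (1,0) (2,0) (2,1) (2,2) (2,3) (2,4) (1,4) (0,4)

Derivation:
Initial moves: RULUUULD
Fold: move[7]->L => RULUUULL (positions: [(0, 0), (1, 0), (1, 1), (0, 1), (0, 2), (0, 3), (0, 4), (-1, 4), (-2, 4)])
Fold: move[2]->U => RUUUUULL (positions: [(0, 0), (1, 0), (1, 1), (1, 2), (1, 3), (1, 4), (1, 5), (0, 5), (-1, 5)])
Fold: move[1]->R => RRUUUULL (positions: [(0, 0), (1, 0), (2, 0), (2, 1), (2, 2), (2, 3), (2, 4), (1, 4), (0, 4)])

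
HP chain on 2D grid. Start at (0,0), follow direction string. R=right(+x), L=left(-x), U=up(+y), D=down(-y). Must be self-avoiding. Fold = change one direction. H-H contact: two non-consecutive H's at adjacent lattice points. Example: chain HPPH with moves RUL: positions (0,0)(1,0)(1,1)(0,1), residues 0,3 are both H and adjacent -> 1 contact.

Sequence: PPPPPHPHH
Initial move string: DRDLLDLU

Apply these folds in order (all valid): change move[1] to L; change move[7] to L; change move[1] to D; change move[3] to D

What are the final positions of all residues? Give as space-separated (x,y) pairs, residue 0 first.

Initial moves: DRDLLDLU
Fold: move[1]->L => DLDLLDLU (positions: [(0, 0), (0, -1), (-1, -1), (-1, -2), (-2, -2), (-3, -2), (-3, -3), (-4, -3), (-4, -2)])
Fold: move[7]->L => DLDLLDLL (positions: [(0, 0), (0, -1), (-1, -1), (-1, -2), (-2, -2), (-3, -2), (-3, -3), (-4, -3), (-5, -3)])
Fold: move[1]->D => DDDLLDLL (positions: [(0, 0), (0, -1), (0, -2), (0, -3), (-1, -3), (-2, -3), (-2, -4), (-3, -4), (-4, -4)])
Fold: move[3]->D => DDDDLDLL (positions: [(0, 0), (0, -1), (0, -2), (0, -3), (0, -4), (-1, -4), (-1, -5), (-2, -5), (-3, -5)])

Answer: (0,0) (0,-1) (0,-2) (0,-3) (0,-4) (-1,-4) (-1,-5) (-2,-5) (-3,-5)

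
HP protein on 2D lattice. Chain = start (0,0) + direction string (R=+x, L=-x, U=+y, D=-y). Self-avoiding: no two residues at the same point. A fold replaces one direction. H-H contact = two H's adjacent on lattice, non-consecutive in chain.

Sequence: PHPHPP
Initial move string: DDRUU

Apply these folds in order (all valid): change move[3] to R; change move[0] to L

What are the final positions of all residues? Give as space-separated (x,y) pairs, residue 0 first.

Answer: (0,0) (-1,0) (-1,-1) (0,-1) (1,-1) (1,0)

Derivation:
Initial moves: DDRUU
Fold: move[3]->R => DDRRU (positions: [(0, 0), (0, -1), (0, -2), (1, -2), (2, -2), (2, -1)])
Fold: move[0]->L => LDRRU (positions: [(0, 0), (-1, 0), (-1, -1), (0, -1), (1, -1), (1, 0)])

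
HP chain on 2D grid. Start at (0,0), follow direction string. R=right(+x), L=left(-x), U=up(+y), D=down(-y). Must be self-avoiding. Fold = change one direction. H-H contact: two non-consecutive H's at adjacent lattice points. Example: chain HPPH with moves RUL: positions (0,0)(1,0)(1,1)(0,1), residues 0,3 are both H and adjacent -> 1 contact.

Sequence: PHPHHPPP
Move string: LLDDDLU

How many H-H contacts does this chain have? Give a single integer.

Answer: 0

Derivation:
Positions: [(0, 0), (-1, 0), (-2, 0), (-2, -1), (-2, -2), (-2, -3), (-3, -3), (-3, -2)]
No H-H contacts found.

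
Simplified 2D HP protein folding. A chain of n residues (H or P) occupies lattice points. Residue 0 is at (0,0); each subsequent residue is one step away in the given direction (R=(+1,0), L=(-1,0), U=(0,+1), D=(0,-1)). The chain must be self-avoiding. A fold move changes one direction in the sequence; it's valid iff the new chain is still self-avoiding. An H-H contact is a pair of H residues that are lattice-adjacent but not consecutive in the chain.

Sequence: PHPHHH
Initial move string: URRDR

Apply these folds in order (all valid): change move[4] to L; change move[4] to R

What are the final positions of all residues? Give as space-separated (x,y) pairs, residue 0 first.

Initial moves: URRDR
Fold: move[4]->L => URRDL (positions: [(0, 0), (0, 1), (1, 1), (2, 1), (2, 0), (1, 0)])
Fold: move[4]->R => URRDR (positions: [(0, 0), (0, 1), (1, 1), (2, 1), (2, 0), (3, 0)])

Answer: (0,0) (0,1) (1,1) (2,1) (2,0) (3,0)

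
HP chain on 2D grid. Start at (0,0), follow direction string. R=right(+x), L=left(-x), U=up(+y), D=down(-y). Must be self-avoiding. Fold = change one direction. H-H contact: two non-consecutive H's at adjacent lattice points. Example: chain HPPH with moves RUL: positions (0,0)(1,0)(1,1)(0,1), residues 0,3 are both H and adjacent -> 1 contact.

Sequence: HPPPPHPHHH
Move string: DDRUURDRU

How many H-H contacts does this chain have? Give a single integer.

Positions: [(0, 0), (0, -1), (0, -2), (1, -2), (1, -1), (1, 0), (2, 0), (2, -1), (3, -1), (3, 0)]
H-H contact: residue 0 @(0,0) - residue 5 @(1, 0)

Answer: 1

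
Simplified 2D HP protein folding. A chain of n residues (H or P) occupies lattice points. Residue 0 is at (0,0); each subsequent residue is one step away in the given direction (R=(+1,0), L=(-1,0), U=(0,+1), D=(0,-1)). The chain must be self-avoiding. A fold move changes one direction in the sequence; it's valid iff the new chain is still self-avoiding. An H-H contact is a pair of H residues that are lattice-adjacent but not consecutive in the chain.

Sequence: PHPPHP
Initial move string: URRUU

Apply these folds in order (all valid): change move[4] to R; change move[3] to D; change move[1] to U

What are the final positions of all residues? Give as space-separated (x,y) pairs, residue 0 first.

Answer: (0,0) (0,1) (0,2) (1,2) (1,1) (2,1)

Derivation:
Initial moves: URRUU
Fold: move[4]->R => URRUR (positions: [(0, 0), (0, 1), (1, 1), (2, 1), (2, 2), (3, 2)])
Fold: move[3]->D => URRDR (positions: [(0, 0), (0, 1), (1, 1), (2, 1), (2, 0), (3, 0)])
Fold: move[1]->U => UURDR (positions: [(0, 0), (0, 1), (0, 2), (1, 2), (1, 1), (2, 1)])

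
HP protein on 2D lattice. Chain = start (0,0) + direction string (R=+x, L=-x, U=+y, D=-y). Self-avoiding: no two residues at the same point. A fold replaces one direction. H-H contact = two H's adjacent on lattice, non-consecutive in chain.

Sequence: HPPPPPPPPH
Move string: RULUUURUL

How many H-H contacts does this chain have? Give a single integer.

Positions: [(0, 0), (1, 0), (1, 1), (0, 1), (0, 2), (0, 3), (0, 4), (1, 4), (1, 5), (0, 5)]
No H-H contacts found.

Answer: 0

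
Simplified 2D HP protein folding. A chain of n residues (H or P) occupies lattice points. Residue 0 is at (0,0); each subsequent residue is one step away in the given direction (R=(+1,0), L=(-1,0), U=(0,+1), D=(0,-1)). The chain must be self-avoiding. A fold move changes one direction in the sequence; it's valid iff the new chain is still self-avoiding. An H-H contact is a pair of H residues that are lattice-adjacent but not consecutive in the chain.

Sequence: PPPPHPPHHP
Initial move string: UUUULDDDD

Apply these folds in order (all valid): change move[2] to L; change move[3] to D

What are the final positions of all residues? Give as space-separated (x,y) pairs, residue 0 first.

Initial moves: UUUULDDDD
Fold: move[2]->L => UULULDDDD (positions: [(0, 0), (0, 1), (0, 2), (-1, 2), (-1, 3), (-2, 3), (-2, 2), (-2, 1), (-2, 0), (-2, -1)])
Fold: move[3]->D => UULDLDDDD (positions: [(0, 0), (0, 1), (0, 2), (-1, 2), (-1, 1), (-2, 1), (-2, 0), (-2, -1), (-2, -2), (-2, -3)])

Answer: (0,0) (0,1) (0,2) (-1,2) (-1,1) (-2,1) (-2,0) (-2,-1) (-2,-2) (-2,-3)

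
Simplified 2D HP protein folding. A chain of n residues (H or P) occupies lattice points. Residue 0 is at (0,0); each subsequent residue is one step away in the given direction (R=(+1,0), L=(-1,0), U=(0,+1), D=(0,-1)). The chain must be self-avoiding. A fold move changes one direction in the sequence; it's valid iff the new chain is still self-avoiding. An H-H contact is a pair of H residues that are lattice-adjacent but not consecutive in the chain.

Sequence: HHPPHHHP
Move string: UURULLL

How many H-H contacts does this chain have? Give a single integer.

Answer: 0

Derivation:
Positions: [(0, 0), (0, 1), (0, 2), (1, 2), (1, 3), (0, 3), (-1, 3), (-2, 3)]
No H-H contacts found.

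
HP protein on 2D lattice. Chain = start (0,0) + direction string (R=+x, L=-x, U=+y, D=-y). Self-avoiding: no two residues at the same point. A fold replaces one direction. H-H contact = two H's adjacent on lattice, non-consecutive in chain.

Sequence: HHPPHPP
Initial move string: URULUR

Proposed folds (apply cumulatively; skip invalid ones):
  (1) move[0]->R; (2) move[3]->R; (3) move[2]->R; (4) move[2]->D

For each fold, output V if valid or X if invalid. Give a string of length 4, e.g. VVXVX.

Initial: URULUR -> [(0, 0), (0, 1), (1, 1), (1, 2), (0, 2), (0, 3), (1, 3)]
Fold 1: move[0]->R => RRULUR VALID
Fold 2: move[3]->R => RRURUR VALID
Fold 3: move[2]->R => RRRRUR VALID
Fold 4: move[2]->D => RRDRUR VALID

Answer: VVVV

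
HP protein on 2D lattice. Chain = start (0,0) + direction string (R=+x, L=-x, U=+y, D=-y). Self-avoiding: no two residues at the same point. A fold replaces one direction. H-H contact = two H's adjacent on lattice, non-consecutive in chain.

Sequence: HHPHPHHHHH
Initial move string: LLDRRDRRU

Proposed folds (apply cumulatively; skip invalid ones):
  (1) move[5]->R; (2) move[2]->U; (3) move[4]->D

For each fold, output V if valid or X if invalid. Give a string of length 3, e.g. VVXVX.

Answer: VVX

Derivation:
Initial: LLDRRDRRU -> [(0, 0), (-1, 0), (-2, 0), (-2, -1), (-1, -1), (0, -1), (0, -2), (1, -2), (2, -2), (2, -1)]
Fold 1: move[5]->R => LLDRRRRRU VALID
Fold 2: move[2]->U => LLURRRRRU VALID
Fold 3: move[4]->D => LLURDRRRU INVALID (collision), skipped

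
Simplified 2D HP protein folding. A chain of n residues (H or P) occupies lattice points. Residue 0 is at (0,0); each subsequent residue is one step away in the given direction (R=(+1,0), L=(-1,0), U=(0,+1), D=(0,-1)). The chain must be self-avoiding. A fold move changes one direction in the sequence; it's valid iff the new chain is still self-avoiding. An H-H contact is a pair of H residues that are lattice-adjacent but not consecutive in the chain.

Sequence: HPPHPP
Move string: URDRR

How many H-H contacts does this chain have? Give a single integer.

Positions: [(0, 0), (0, 1), (1, 1), (1, 0), (2, 0), (3, 0)]
H-H contact: residue 0 @(0,0) - residue 3 @(1, 0)

Answer: 1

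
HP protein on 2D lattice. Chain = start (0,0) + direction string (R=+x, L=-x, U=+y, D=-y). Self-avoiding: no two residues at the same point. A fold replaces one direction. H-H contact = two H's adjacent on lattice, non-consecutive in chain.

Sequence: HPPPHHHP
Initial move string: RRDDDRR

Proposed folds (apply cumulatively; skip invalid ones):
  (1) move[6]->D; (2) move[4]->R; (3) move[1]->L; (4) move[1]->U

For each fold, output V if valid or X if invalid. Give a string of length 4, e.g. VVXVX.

Answer: VVXX

Derivation:
Initial: RRDDDRR -> [(0, 0), (1, 0), (2, 0), (2, -1), (2, -2), (2, -3), (3, -3), (4, -3)]
Fold 1: move[6]->D => RRDDDRD VALID
Fold 2: move[4]->R => RRDDRRD VALID
Fold 3: move[1]->L => RLDDRRD INVALID (collision), skipped
Fold 4: move[1]->U => RUDDRRD INVALID (collision), skipped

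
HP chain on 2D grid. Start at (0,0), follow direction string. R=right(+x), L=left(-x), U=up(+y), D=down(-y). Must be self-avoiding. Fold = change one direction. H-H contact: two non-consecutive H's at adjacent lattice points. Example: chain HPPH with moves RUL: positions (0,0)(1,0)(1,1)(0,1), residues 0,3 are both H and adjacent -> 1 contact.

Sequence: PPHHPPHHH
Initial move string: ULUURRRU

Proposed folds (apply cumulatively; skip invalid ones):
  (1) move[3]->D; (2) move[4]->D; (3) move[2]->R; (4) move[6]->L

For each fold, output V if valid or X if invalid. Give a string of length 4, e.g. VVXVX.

Answer: XXXX

Derivation:
Initial: ULUURRRU -> [(0, 0), (0, 1), (-1, 1), (-1, 2), (-1, 3), (0, 3), (1, 3), (2, 3), (2, 4)]
Fold 1: move[3]->D => ULUDRRRU INVALID (collision), skipped
Fold 2: move[4]->D => ULUUDRRU INVALID (collision), skipped
Fold 3: move[2]->R => ULRURRRU INVALID (collision), skipped
Fold 4: move[6]->L => ULUURRLU INVALID (collision), skipped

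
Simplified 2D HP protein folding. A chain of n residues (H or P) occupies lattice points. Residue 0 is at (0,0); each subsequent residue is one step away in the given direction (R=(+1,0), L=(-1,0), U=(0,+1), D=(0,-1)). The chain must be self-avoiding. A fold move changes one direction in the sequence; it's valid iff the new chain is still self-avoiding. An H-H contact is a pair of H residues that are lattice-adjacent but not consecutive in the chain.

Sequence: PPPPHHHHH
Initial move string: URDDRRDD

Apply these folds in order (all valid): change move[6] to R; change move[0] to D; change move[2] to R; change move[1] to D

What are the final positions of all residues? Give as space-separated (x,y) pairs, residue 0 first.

Initial moves: URDDRRDD
Fold: move[6]->R => URDDRRRD (positions: [(0, 0), (0, 1), (1, 1), (1, 0), (1, -1), (2, -1), (3, -1), (4, -1), (4, -2)])
Fold: move[0]->D => DRDDRRRD (positions: [(0, 0), (0, -1), (1, -1), (1, -2), (1, -3), (2, -3), (3, -3), (4, -3), (4, -4)])
Fold: move[2]->R => DRRDRRRD (positions: [(0, 0), (0, -1), (1, -1), (2, -1), (2, -2), (3, -2), (4, -2), (5, -2), (5, -3)])
Fold: move[1]->D => DDRDRRRD (positions: [(0, 0), (0, -1), (0, -2), (1, -2), (1, -3), (2, -3), (3, -3), (4, -3), (4, -4)])

Answer: (0,0) (0,-1) (0,-2) (1,-2) (1,-3) (2,-3) (3,-3) (4,-3) (4,-4)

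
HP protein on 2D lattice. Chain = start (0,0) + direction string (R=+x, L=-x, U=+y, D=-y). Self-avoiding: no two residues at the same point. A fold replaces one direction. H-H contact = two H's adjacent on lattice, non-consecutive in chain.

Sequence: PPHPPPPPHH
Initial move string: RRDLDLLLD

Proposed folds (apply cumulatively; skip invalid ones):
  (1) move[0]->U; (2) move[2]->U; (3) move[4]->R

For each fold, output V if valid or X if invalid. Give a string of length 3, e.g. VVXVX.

Answer: XXX

Derivation:
Initial: RRDLDLLLD -> [(0, 0), (1, 0), (2, 0), (2, -1), (1, -1), (1, -2), (0, -2), (-1, -2), (-2, -2), (-2, -3)]
Fold 1: move[0]->U => URDLDLLLD INVALID (collision), skipped
Fold 2: move[2]->U => RRULDLLLD INVALID (collision), skipped
Fold 3: move[4]->R => RRDLRLLLD INVALID (collision), skipped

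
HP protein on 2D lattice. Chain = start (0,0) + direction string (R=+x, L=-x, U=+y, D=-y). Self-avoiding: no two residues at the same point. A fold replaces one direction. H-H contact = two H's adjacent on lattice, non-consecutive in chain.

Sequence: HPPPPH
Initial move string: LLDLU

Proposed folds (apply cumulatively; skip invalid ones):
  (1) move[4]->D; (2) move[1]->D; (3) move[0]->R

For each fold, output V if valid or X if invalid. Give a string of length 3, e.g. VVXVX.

Answer: VVV

Derivation:
Initial: LLDLU -> [(0, 0), (-1, 0), (-2, 0), (-2, -1), (-3, -1), (-3, 0)]
Fold 1: move[4]->D => LLDLD VALID
Fold 2: move[1]->D => LDDLD VALID
Fold 3: move[0]->R => RDDLD VALID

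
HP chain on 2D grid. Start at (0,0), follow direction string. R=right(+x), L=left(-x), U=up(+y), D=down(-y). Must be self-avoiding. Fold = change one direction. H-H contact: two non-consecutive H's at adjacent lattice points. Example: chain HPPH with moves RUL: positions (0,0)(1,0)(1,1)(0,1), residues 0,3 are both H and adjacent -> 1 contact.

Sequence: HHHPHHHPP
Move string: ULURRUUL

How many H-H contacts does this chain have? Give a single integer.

Positions: [(0, 0), (0, 1), (-1, 1), (-1, 2), (0, 2), (1, 2), (1, 3), (1, 4), (0, 4)]
H-H contact: residue 1 @(0,1) - residue 4 @(0, 2)

Answer: 1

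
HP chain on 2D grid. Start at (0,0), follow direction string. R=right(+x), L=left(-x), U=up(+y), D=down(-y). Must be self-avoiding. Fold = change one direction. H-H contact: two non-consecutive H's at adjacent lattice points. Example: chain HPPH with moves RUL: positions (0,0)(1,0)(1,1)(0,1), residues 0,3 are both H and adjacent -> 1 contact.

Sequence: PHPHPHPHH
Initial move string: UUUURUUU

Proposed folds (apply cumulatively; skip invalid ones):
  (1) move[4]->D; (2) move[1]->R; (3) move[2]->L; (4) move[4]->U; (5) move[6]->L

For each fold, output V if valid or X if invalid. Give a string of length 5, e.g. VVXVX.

Initial: UUUURUUU -> [(0, 0), (0, 1), (0, 2), (0, 3), (0, 4), (1, 4), (1, 5), (1, 6), (1, 7)]
Fold 1: move[4]->D => UUUUDUUU INVALID (collision), skipped
Fold 2: move[1]->R => URUURUUU VALID
Fold 3: move[2]->L => URLURUUU INVALID (collision), skipped
Fold 4: move[4]->U => URUUUUUU VALID
Fold 5: move[6]->L => URUUUULU VALID

Answer: XVXVV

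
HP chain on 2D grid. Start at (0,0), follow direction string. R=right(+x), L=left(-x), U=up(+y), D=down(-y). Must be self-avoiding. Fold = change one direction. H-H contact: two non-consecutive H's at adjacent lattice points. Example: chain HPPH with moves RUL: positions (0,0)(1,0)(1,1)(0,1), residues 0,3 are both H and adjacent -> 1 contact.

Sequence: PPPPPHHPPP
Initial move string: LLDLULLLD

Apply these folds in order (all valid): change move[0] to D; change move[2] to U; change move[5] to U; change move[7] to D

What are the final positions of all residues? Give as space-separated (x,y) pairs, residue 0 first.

Initial moves: LLDLULLLD
Fold: move[0]->D => DLDLULLLD (positions: [(0, 0), (0, -1), (-1, -1), (-1, -2), (-2, -2), (-2, -1), (-3, -1), (-4, -1), (-5, -1), (-5, -2)])
Fold: move[2]->U => DLULULLLD (positions: [(0, 0), (0, -1), (-1, -1), (-1, 0), (-2, 0), (-2, 1), (-3, 1), (-4, 1), (-5, 1), (-5, 0)])
Fold: move[5]->U => DLULUULLD (positions: [(0, 0), (0, -1), (-1, -1), (-1, 0), (-2, 0), (-2, 1), (-2, 2), (-3, 2), (-4, 2), (-4, 1)])
Fold: move[7]->D => DLULUULDD (positions: [(0, 0), (0, -1), (-1, -1), (-1, 0), (-2, 0), (-2, 1), (-2, 2), (-3, 2), (-3, 1), (-3, 0)])

Answer: (0,0) (0,-1) (-1,-1) (-1,0) (-2,0) (-2,1) (-2,2) (-3,2) (-3,1) (-3,0)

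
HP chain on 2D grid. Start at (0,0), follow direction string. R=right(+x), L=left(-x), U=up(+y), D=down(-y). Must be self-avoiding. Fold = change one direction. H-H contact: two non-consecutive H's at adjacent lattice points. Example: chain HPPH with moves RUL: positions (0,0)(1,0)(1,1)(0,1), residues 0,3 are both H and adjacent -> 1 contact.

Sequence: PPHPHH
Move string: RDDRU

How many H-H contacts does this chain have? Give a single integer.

Answer: 1

Derivation:
Positions: [(0, 0), (1, 0), (1, -1), (1, -2), (2, -2), (2, -1)]
H-H contact: residue 2 @(1,-1) - residue 5 @(2, -1)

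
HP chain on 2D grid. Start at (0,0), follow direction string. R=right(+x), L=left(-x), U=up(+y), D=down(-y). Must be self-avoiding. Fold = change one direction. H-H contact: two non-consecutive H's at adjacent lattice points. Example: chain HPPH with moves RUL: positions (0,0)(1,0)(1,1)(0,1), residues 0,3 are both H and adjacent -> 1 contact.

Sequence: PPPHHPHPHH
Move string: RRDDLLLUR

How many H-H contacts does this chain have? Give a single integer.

Answer: 1

Derivation:
Positions: [(0, 0), (1, 0), (2, 0), (2, -1), (2, -2), (1, -2), (0, -2), (-1, -2), (-1, -1), (0, -1)]
H-H contact: residue 6 @(0,-2) - residue 9 @(0, -1)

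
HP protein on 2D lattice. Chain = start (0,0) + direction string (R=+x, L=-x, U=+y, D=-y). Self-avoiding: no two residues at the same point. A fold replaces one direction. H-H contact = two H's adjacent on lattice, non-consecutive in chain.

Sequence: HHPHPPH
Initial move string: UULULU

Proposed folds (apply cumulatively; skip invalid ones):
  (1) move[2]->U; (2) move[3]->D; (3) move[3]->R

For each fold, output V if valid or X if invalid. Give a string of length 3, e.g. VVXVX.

Answer: VXX

Derivation:
Initial: UULULU -> [(0, 0), (0, 1), (0, 2), (-1, 2), (-1, 3), (-2, 3), (-2, 4)]
Fold 1: move[2]->U => UUUULU VALID
Fold 2: move[3]->D => UUUDLU INVALID (collision), skipped
Fold 3: move[3]->R => UUURLU INVALID (collision), skipped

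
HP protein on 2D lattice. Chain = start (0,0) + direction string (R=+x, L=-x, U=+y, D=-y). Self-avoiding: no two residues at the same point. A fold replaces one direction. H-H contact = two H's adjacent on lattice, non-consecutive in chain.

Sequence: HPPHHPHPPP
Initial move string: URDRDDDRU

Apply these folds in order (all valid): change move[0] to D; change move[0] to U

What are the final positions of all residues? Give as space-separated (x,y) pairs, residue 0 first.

Answer: (0,0) (0,1) (1,1) (1,0) (2,0) (2,-1) (2,-2) (2,-3) (3,-3) (3,-2)

Derivation:
Initial moves: URDRDDDRU
Fold: move[0]->D => DRDRDDDRU (positions: [(0, 0), (0, -1), (1, -1), (1, -2), (2, -2), (2, -3), (2, -4), (2, -5), (3, -5), (3, -4)])
Fold: move[0]->U => URDRDDDRU (positions: [(0, 0), (0, 1), (1, 1), (1, 0), (2, 0), (2, -1), (2, -2), (2, -3), (3, -3), (3, -2)])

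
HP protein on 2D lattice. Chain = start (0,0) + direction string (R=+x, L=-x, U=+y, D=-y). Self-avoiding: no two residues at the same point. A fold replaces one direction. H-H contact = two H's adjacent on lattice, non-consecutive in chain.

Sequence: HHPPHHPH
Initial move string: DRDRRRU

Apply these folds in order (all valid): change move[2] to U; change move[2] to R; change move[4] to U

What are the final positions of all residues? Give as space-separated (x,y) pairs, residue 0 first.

Answer: (0,0) (0,-1) (1,-1) (2,-1) (3,-1) (3,0) (4,0) (4,1)

Derivation:
Initial moves: DRDRRRU
Fold: move[2]->U => DRURRRU (positions: [(0, 0), (0, -1), (1, -1), (1, 0), (2, 0), (3, 0), (4, 0), (4, 1)])
Fold: move[2]->R => DRRRRRU (positions: [(0, 0), (0, -1), (1, -1), (2, -1), (3, -1), (4, -1), (5, -1), (5, 0)])
Fold: move[4]->U => DRRRURU (positions: [(0, 0), (0, -1), (1, -1), (2, -1), (3, -1), (3, 0), (4, 0), (4, 1)])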